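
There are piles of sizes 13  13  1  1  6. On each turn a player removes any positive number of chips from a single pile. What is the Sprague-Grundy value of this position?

6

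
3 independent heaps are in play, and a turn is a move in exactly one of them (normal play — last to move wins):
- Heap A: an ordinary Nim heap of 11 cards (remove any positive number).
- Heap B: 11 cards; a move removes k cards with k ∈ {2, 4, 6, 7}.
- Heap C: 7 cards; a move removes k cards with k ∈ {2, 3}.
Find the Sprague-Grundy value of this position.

Heap A is a plain Nim heap of size 11, so its Grundy value is 11.
Grundy values for heap B (subtraction set {2, 4, 6, 7}):
g(0) = mex{} = 0
g(1) = mex{} = 0
g(2) = mex{0} = 1
g(3) = mex{0} = 1
g(4) = mex{0,1} = 2
g(5) = mex{0,1} = 2
g(6) = mex{0,1,2} = 3
g(7) = mex{0,1,2} = 3
g(8) = mex{0,1,2,3} = 4
g(9) = mex{1,2,3} = 0
g(10) = mex{1,2,3,4} = 0
g(11) = mex{0,2,3} = 1
So g(11) = 1.
Grundy values for heap C (subtraction set {2, 3}):
k:     0  1  2  3  4  5  6  7
g(k):  0  0  1  1  2  0  0  1
So g(7) = 1.
The value of a disjunctive sum is the nim-sum of the parts.
Combined value = 11 XOR 1 XOR 1 = 11.

11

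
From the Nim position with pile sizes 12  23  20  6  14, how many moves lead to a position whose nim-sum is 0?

Compute the nim-sum pairwise:
12 ⊕ 23 = 27
27 ⊕ 20 = 15
15 ⊕ 6 = 9
9 ⊕ 14 = 7
The overall nim-sum is X = 7. A pile of size p has a winning move iff p XOR X < p (reduce it to p XOR X).
  12: 12 XOR 7 = 11 < 12 — winning move (to 11).
  23: 23 XOR 7 = 16 < 23 — winning move (to 16).
  20: 20 XOR 7 = 19 < 20 — winning move (to 19).
  6: 6 XOR 7 = 1 < 6 — winning move (to 1).
  14: 14 XOR 7 = 9 < 14 — winning move (to 9).
That gives 5 winning moves.

5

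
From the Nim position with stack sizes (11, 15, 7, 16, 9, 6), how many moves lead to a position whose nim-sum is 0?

1

Compute the nim-sum pairwise:
11 ⊕ 15 = 4
4 ⊕ 7 = 3
3 ⊕ 16 = 19
19 ⊕ 9 = 26
26 ⊕ 6 = 28
The overall nim-sum is X = 28. A stack of size p has a winning move iff p XOR X < p (reduce it to p XOR X).
  11: 11 XOR 28 = 23 ≥ 11 — no move.
  15: 15 XOR 28 = 19 ≥ 15 — no move.
  7: 7 XOR 28 = 27 ≥ 7 — no move.
  16: 16 XOR 28 = 12 < 16 — winning move (to 12).
  9: 9 XOR 28 = 21 ≥ 9 — no move.
  6: 6 XOR 28 = 26 ≥ 6 — no move.
That gives 1 winning move.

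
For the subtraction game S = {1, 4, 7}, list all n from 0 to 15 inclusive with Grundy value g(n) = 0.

0, 2, 5, 8, 10, 13

Build the Grundy sequence with g(k) = mex{g(k−s) : s ∈ {1, 4, 7}, s ≤ k}:
k:     0  1  2  3  4  5  6  7  8  9 10 11 12 13 14 15
g(k):  0  1  0  1  2  0  1  2  0  1  0  1  2  0  1  2
The P-positions (g = 0) in 0..15 are 0, 2, 5, 8, 10, 13.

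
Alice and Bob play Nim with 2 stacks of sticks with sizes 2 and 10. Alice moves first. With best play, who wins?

Bitwise XOR of the heap sizes:
  0010  (2)
  1010  (10)
  ----
  1000  (8)
The nim-sum is 8 ≠ 0, so this is an N-position: the player to move can win; Alice has a winning move.

Alice wins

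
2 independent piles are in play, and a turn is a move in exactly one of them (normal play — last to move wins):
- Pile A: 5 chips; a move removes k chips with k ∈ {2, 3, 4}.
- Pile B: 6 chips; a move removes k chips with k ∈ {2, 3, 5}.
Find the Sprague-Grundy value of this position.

1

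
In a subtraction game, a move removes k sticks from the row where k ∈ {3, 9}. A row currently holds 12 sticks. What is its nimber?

0

Build the Grundy sequence with g(k) = mex{g(k−s) : s ∈ {3, 9}, s ≤ k}:
k:     0  1  2  3  4  5  6  7  8  9 10 11 12
g(k):  0  0  0  1  1  1  0  0  0  1  1  1  0
So g(12) = 0.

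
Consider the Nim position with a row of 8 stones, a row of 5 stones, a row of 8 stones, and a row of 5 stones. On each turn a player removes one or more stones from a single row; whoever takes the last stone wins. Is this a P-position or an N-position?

Bitwise XOR of the heap sizes:
  1000  (8)
  0101  (5)
  1000  (8)
  0101  (5)
  ----
  0000  (0)
The nim-sum is 0, so this is a P-position: the player to move is in a losing position under optimal play.

P-position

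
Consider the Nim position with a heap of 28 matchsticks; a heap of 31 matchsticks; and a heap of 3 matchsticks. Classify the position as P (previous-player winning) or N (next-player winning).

Compute the nim-sum pairwise:
28 XOR 31 = 3
3 XOR 3 = 0
The nim-sum is 0, so this is a P-position: the player to move is in a losing position under optimal play.

P-position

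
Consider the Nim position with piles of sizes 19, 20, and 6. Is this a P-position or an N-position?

N-position

Compute the nim-sum pairwise:
19 XOR 20 = 7
7 XOR 6 = 1
The nim-sum is 1 ≠ 0, so this is an N-position: the player to move can win.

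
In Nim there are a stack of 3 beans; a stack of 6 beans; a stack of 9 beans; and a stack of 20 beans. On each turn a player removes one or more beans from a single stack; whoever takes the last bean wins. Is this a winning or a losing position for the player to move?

Compute the nim-sum pairwise:
3 ⊕ 6 = 5
5 ⊕ 9 = 12
12 ⊕ 20 = 24
The nim-sum is 24 ≠ 0, so this is an N-position: the player to move can win.

Winning position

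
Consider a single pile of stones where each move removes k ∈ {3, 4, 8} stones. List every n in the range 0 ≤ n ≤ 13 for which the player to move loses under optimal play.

Build the Grundy sequence with g(k) = mex{g(k−s) : s ∈ {3, 4, 8}, s ≤ k}:
g(0) = mex{} = 0
g(1) = mex{} = 0
g(2) = mex{} = 0
g(3) = mex{0} = 1
g(4) = mex{0} = 1
g(5) = mex{0} = 1
g(6) = mex{0,1} = 2
g(7) = mex{1} = 0
g(8) = mex{0,1} = 2
g(9) = mex{0,1,2} = 3
g(10) = mex{0,2} = 1
g(11) = mex{0,1,2} = 3
g(12) = mex{1,2,3} = 0
g(13) = mex{1,3} = 0
The P-positions (g = 0) in 0..13 are 0, 1, 2, 7, 12, 13.

0, 1, 2, 7, 12, 13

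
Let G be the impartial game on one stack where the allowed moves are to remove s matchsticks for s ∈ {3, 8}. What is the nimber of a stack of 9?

Compute g(0), g(1), … for moves {3, 8}:
k:     0  1  2  3  4  5  6  7  8  9
g(k):  0  0  0  1  1  1  0  0  2  1
So g(9) = 1.

1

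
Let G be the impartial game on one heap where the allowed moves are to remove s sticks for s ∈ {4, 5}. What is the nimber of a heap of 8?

2

Compute g(0), g(1), … for moves {4, 5}:
g(0) = mex{} = 0
g(1) = mex{} = 0
g(2) = mex{} = 0
g(3) = mex{} = 0
g(4) = mex{0} = 1
g(5) = mex{0} = 1
g(6) = mex{0} = 1
g(7) = mex{0} = 1
g(8) = mex{0,1} = 2
So g(8) = 2.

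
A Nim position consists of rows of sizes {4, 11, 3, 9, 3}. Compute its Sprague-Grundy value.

Nim-sum: 4 ^ 11 ^ 3 ^ 9 ^ 3 = 6.

6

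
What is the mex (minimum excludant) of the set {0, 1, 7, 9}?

2

The values 0, 1 are all present; 2 is the first non-negative integer missing from the set.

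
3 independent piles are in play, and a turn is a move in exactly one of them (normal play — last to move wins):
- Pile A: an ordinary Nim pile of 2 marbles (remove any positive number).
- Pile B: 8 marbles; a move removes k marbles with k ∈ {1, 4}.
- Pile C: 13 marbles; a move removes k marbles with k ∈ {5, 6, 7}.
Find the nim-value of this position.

3

Pile A is a plain Nim pile of size 2, so its Grundy value is 2.
Build the Grundy sequence for pile B with g(k) = mex{g(k−s) : s ∈ {1, 4}, s ≤ k}:
k:     0  1  2  3  4  5  6  7  8
g(k):  0  1  0  1  2  0  1  0  1
So g(8) = 1.
Grundy values for pile C (subtraction set {5, 6, 7}):
k:     0  1  2  3  4  5  6  7  8  9 10 11 12 13
g(k):  0  0  0  0  0  1  1  1  1  1  2  2  0  0
So g(13) = 0.
The value of a disjunctive sum is the nim-sum of the parts.
Combined value = 2 ⊕ 1 ⊕ 0 = 3.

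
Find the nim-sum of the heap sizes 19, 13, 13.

19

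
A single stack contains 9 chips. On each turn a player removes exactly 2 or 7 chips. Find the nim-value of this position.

0

Grundy values for subtraction set {2, 7}:
g(0) = mex{} = 0
g(1) = mex{} = 0
g(2) = mex{0} = 1
g(3) = mex{0} = 1
g(4) = mex{1} = 0
g(5) = mex{1} = 0
g(6) = mex{0} = 1
g(7) = mex{0} = 1
g(8) = mex{0,1} = 2
g(9) = mex{1} = 0
So g(9) = 0.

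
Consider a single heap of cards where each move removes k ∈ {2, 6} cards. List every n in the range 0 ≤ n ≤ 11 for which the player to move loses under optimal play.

0, 1, 4, 5, 8, 9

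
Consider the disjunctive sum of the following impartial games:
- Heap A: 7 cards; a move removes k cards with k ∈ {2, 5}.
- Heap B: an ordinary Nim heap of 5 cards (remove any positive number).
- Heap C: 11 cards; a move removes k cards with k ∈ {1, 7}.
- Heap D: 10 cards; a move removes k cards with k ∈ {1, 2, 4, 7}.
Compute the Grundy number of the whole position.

Build the Grundy sequence for heap A with g(k) = mex{g(k−s) : s ∈ {2, 5}, s ≤ k}:
k:     0  1  2  3  4  5  6  7
g(k):  0  0  1  1  0  2  1  0
So g(7) = 0.
Heap B is a plain Nim heap of size 5, so its Grundy value is 5.
Grundy values for heap C (subtraction set {1, 7}):
g(0) = mex{} = 0
g(1) = mex{0} = 1
g(2) = mex{1} = 0
g(3) = mex{0} = 1
g(4) = mex{1} = 0
g(5) = mex{0} = 1
g(6) = mex{1} = 0
g(7) = mex{0} = 1
g(8) = mex{1} = 0
g(9) = mex{0} = 1
g(10) = mex{1} = 0
g(11) = mex{0} = 1
So g(11) = 1.
Grundy values for heap D (subtraction set {1, 2, 4, 7}):
k:     0  1  2  3  4  5  6  7  8  9 10
g(k):  0  1  2  0  1  2  0  1  2  0  1
So g(10) = 1.
The value of a disjunctive sum is the nim-sum of the parts.
Combined value = 0 XOR 5 XOR 1 XOR 1 = 5.

5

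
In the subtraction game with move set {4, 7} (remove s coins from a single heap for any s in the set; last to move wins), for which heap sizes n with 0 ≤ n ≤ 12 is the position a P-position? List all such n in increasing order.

Grundy values for subtraction set {4, 7}:
k:     0  1  2  3  4  5  6  7  8  9 10 11 12
g(k):  0  0  0  0  1  1  1  1  2  2  2  0  0
The P-positions (g = 0) in 0..12 are 0, 1, 2, 3, 11, 12.

0, 1, 2, 3, 11, 12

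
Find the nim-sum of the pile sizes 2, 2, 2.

2

In binary:
  10  (2)
  10  (2)
  10  (2)
  --
  10  (2)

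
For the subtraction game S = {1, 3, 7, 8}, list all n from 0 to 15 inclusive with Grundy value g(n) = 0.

Build the Grundy sequence with g(k) = mex{g(k−s) : s ∈ {1, 3, 7, 8}, s ≤ k}:
k:     0  1  2  3  4  5  6  7  8  9 10 11 12 13 14 15
g(k):  0  1  0  1  0  1  0  1  2  3  2  3  2  3  2  0
The P-positions (g = 0) in 0..15 are 0, 2, 4, 6, 15.

0, 2, 4, 6, 15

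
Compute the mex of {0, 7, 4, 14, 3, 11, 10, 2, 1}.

The values 0, 1, 2, 3, 4 are all present; 5 is the first non-negative integer missing from the set.

5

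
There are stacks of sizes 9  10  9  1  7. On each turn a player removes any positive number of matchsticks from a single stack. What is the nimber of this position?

Compute the nim-sum pairwise:
9 ⊕ 10 = 3
3 ⊕ 9 = 10
10 ⊕ 1 = 11
11 ⊕ 7 = 12

12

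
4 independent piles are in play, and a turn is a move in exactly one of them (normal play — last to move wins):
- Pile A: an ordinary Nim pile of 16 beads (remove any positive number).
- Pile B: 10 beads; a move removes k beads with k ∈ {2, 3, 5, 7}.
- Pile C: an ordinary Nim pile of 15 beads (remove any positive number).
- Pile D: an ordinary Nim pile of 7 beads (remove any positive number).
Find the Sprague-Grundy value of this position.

24

Pile A is a plain Nim pile of size 16, so its Grundy value is 16.
Build the Grundy sequence for pile B with g(k) = mex{g(k−s) : s ∈ {2, 3, 5, 7}, s ≤ k}:
k:     0  1  2  3  4  5  6  7  8  9 10
g(k):  0  0  1  1  2  2  3  3  4  0  0
So g(10) = 0.
Pile C is a plain Nim pile of size 15, so its Grundy value is 15.
Pile D is a plain Nim pile of size 7, so its Grundy value is 7.
The value of a disjunctive sum is the nim-sum of the parts.
Combined value = 16 XOR 0 XOR 15 XOR 7 = 24.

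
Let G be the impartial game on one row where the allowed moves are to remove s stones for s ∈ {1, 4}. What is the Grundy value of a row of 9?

2

Build the Grundy sequence with g(k) = mex{g(k−s) : s ∈ {1, 4}, s ≤ k}:
k:     0  1  2  3  4  5  6  7  8  9
g(k):  0  1  0  1  2  0  1  0  1  2
So g(9) = 2.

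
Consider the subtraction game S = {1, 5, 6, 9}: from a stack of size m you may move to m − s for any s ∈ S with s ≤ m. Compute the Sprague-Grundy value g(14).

0

Grundy values for subtraction set {1, 5, 6, 9}:
g(0) = mex{} = 0
g(1) = mex{0} = 1
g(2) = mex{1} = 0
g(3) = mex{0} = 1
g(4) = mex{1} = 0
g(5) = mex{0} = 1
g(6) = mex{0,1} = 2
g(7) = mex{0,1,2} = 3
g(8) = mex{0,1,3} = 2
g(9) = mex{0,1,2} = 3
g(10) = mex{0,1,3} = 2
g(11) = mex{0,1,2} = 3
g(12) = mex{1,2,3} = 0
g(13) = mex{0,2,3} = 1
g(14) = mex{1,2,3} = 0
So g(14) = 0.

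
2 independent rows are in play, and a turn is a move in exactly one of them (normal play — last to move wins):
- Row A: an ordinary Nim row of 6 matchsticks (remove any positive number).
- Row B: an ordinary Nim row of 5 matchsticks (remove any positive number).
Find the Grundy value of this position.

3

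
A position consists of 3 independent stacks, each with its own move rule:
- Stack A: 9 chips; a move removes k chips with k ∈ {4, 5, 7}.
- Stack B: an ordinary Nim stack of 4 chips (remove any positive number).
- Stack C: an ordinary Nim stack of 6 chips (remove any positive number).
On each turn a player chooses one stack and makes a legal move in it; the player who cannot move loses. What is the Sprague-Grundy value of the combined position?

0

For stack A, compute g(0), g(1), … with moves {4, 5, 7}:
g(0) = mex{} = 0
g(1) = mex{} = 0
g(2) = mex{} = 0
g(3) = mex{} = 0
g(4) = mex{0} = 1
g(5) = mex{0} = 1
g(6) = mex{0} = 1
g(7) = mex{0} = 1
g(8) = mex{0,1} = 2
g(9) = mex{0,1} = 2
So g(9) = 2.
Stack B is a plain Nim stack of size 4, so its Grundy value is 4.
Stack C is a plain Nim stack of size 6, so its Grundy value is 6.
By the Sprague-Grundy theorem, the Grundy value of a sum of independent games is the XOR of the component values.
Combined value = 2 ⊕ 4 ⊕ 6 = 0.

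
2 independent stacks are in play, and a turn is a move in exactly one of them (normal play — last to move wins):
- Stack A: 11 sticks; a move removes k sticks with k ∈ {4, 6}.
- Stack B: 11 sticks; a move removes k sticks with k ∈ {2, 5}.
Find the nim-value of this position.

0

Build the Grundy sequence for stack A with g(k) = mex{g(k−s) : s ∈ {4, 6}, s ≤ k}:
k:     0  1  2  3  4  5  6  7  8  9 10 11
g(k):  0  0  0  0  1  1  1  1  2  2  0  0
So g(11) = 0.
Build the Grundy sequence for stack B with g(k) = mex{g(k−s) : s ∈ {2, 5}, s ≤ k}:
g(0) = mex{} = 0
g(1) = mex{} = 0
g(2) = mex{0} = 1
g(3) = mex{0} = 1
g(4) = mex{1} = 0
g(5) = mex{0,1} = 2
g(6) = mex{0} = 1
g(7) = mex{1,2} = 0
g(8) = mex{1} = 0
g(9) = mex{0} = 1
g(10) = mex{0,2} = 1
g(11) = mex{1} = 0
So g(11) = 0.
By the Sprague-Grundy theorem, the Grundy value of a sum of independent games is the XOR of the component values.
Combined value = 0 XOR 0 = 0.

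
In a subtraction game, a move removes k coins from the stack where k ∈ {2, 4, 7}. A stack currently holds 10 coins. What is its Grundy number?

2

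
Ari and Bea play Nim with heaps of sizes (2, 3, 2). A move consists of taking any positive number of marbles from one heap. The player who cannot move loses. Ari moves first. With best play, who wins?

Ari wins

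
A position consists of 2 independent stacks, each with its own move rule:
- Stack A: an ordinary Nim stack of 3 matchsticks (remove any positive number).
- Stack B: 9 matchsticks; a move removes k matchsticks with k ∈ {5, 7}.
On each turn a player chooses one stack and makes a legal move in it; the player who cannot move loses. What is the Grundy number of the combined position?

Stack A is a plain Nim stack of size 3, so its Grundy value is 3.
Grundy values for stack B (subtraction set {5, 7}):
k:     0  1  2  3  4  5  6  7  8  9
g(k):  0  0  0  0  0  1  1  1  1  1
So g(9) = 1.
The value of a disjunctive sum is the nim-sum of the parts.
Combined value = 3 XOR 1 = 2.

2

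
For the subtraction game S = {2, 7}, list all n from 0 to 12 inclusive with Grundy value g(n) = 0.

0, 1, 4, 5, 9, 10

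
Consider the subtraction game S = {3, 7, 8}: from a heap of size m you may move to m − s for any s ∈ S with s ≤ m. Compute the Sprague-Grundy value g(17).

0

Grundy values for subtraction set {3, 7, 8}:
k:     0  1  2  3  4  5  6  7  8  9 10 11 12 13 14 15 16 17
g(k):  0  0  0  1  1  1  0  2  2  1  3  0  0  2  1  1  0  0
So g(17) = 0.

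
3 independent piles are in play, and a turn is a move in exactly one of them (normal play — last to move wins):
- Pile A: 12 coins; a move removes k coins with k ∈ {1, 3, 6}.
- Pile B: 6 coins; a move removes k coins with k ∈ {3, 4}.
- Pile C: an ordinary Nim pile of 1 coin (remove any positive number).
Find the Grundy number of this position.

2

For pile A, compute g(0), g(1), … with moves {1, 3, 6}:
g(0) = mex{} = 0
g(1) = mex{0} = 1
g(2) = mex{1} = 0
g(3) = mex{0} = 1
g(4) = mex{1} = 0
g(5) = mex{0} = 1
g(6) = mex{0,1} = 2
g(7) = mex{0,1,2} = 3
g(8) = mex{0,1,3} = 2
g(9) = mex{1,2} = 0
g(10) = mex{0,3} = 1
g(11) = mex{1,2} = 0
g(12) = mex{0,2} = 1
So g(12) = 1.
For pile B, compute g(0), g(1), … with moves {3, 4}:
g(0) = mex{} = 0
g(1) = mex{} = 0
g(2) = mex{} = 0
g(3) = mex{0} = 1
g(4) = mex{0} = 1
g(5) = mex{0} = 1
g(6) = mex{0,1} = 2
So g(6) = 2.
Pile C is a plain Nim pile of size 1, so its Grundy value is 1.
By the Sprague-Grundy theorem, the Grundy value of a sum of independent games is the XOR of the component values.
Combined value = 1 ⊕ 2 ⊕ 1 = 2.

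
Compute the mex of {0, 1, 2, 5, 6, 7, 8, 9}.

3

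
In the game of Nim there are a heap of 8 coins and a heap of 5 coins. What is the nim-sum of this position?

13

Write each in binary and XOR column by column:
  1000  (8)
  0101  (5)
  ----
  1101  (13)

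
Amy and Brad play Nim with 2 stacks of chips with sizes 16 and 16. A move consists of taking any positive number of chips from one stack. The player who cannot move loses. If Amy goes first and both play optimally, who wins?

Brad wins

In binary:
  10000  (16)
  10000  (16)
  -----
  00000  (0)
The nim-sum is 0, so this is a P-position: the player to move is in a losing position under optimal play; Amy is about to move from it and so loses — Brad wins.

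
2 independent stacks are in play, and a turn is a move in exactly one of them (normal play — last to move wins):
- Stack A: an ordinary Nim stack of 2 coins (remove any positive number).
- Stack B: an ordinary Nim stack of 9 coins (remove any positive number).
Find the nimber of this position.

11

Stack A is a plain Nim stack of size 2, so its Grundy value is 2.
Stack B is a plain Nim stack of size 9, so its Grundy value is 9.
The value of a disjunctive sum is the nim-sum of the parts.
Combined value = 2 ⊕ 9 = 11.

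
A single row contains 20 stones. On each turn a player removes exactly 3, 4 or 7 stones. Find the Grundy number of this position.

0

Compute g(0), g(1), … for moves {3, 4, 7}:
k:     0  1  2  3  4  5  6  7  8  9 10 11 12 13 14 15 16 17 18 19 20
g(k):  0  0  0  1  1  1  2  2  2  3  0  0  0  1  1  1  2  2  2  3  0
So g(20) = 0.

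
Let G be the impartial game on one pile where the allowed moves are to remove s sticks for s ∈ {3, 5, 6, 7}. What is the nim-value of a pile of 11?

Build the Grundy sequence with g(k) = mex{g(k−s) : s ∈ {3, 5, 6, 7}, s ≤ k}:
k:     0  1  2  3  4  5  6  7  8  9 10 11
g(k):  0  0  0  1  1  1  2  2  2  3  0  0
So g(11) = 0.

0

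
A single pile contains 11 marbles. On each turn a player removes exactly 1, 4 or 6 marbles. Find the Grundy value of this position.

Compute g(0), g(1), … for moves {1, 4, 6}:
k:     0  1  2  3  4  5  6  7  8  9 10 11
g(k):  0  1  0  1  2  0  1  0  1  2  0  1
So g(11) = 1.

1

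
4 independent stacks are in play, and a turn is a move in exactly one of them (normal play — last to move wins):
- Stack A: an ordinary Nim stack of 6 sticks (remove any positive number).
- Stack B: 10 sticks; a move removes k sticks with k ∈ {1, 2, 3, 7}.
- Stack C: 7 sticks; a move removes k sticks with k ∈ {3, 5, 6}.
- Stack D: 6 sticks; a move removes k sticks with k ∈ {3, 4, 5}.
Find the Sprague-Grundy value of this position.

Stack A is a plain Nim stack of size 6, so its Grundy value is 6.
Grundy values for stack B (subtraction set {1, 2, 3, 7}):
k:     0  1  2  3  4  5  6  7  8  9 10
g(k):  0  1  2  3  0  1  2  3  0  1  2
So g(10) = 2.
For stack C, compute g(0), g(1), … with moves {3, 5, 6}:
g(0) = mex{} = 0
g(1) = mex{} = 0
g(2) = mex{} = 0
g(3) = mex{0} = 1
g(4) = mex{0} = 1
g(5) = mex{0} = 1
g(6) = mex{0,1} = 2
g(7) = mex{0,1} = 2
So g(7) = 2.
Build the Grundy sequence for stack D with g(k) = mex{g(k−s) : s ∈ {3, 4, 5}, s ≤ k}:
k:     0  1  2  3  4  5  6
g(k):  0  0  0  1  1  1  2
So g(6) = 2.
By the Sprague-Grundy theorem, the Grundy value of a sum of independent games is the XOR of the component values.
Combined value = 6 XOR 2 XOR 2 XOR 2 = 4.

4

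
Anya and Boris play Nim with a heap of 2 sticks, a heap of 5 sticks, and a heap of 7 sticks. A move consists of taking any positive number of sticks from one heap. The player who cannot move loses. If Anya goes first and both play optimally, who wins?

Boris wins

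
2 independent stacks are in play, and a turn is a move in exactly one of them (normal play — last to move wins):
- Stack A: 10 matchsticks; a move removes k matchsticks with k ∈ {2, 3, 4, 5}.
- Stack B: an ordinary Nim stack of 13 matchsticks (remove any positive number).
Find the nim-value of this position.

Grundy values for stack A (subtraction set {2, 3, 4, 5}):
k:     0  1  2  3  4  5  6  7  8  9 10
g(k):  0  0  1  1  2  2  3  0  0  1  1
So g(10) = 1.
Stack B is a plain Nim stack of size 13, so its Grundy value is 13.
By the Sprague-Grundy theorem, the Grundy value of a sum of independent games is the XOR of the component values.
Combined value = 1 ⊕ 13 = 12.

12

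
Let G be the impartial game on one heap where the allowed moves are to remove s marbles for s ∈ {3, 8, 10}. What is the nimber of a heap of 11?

3

Compute g(0), g(1), … for moves {3, 8, 10}:
k:     0  1  2  3  4  5  6  7  8  9 10 11
g(k):  0  0  0  1  1  1  0  0  2  1  1  3
So g(11) = 3.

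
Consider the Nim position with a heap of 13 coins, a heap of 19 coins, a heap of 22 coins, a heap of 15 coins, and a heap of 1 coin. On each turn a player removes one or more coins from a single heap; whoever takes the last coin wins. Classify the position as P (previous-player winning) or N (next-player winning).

N-position

Compute the nim-sum pairwise:
13 ^ 19 = 30
30 ^ 22 = 8
8 ^ 15 = 7
7 ^ 1 = 6
The nim-sum is 6 ≠ 0, so this is an N-position: the player to move can win.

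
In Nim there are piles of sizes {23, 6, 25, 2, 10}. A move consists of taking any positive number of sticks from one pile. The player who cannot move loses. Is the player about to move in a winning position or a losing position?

Write each in binary and XOR column by column:
  10111  (23)
  00110  (6)
  11001  (25)
  00010  (2)
  01010  (10)
  -----
  00000  (0)
The nim-sum is 0, so this is a P-position: the player to move is in a losing position under optimal play.

Losing position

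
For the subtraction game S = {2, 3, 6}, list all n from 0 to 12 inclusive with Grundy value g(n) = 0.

0, 1, 5, 9, 10

Build the Grundy sequence with g(k) = mex{g(k−s) : s ∈ {2, 3, 6}, s ≤ k}:
g(0) = mex{} = 0
g(1) = mex{} = 0
g(2) = mex{0} = 1
g(3) = mex{0} = 1
g(4) = mex{0,1} = 2
g(5) = mex{1} = 0
g(6) = mex{0,1,2} = 3
g(7) = mex{0,2} = 1
g(8) = mex{0,1,3} = 2
g(9) = mex{1,3} = 0
g(10) = mex{1,2} = 0
g(11) = mex{0,2} = 1
g(12) = mex{0,3} = 1
The P-positions (g = 0) in 0..12 are 0, 1, 5, 9, 10.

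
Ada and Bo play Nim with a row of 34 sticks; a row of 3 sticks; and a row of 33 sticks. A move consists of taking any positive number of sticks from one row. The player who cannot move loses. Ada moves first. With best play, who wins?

Bo wins

Nim-sum: 34 ^ 3 ^ 33 = 0.
The nim-sum is 0, so this is a P-position: the player to move is in a losing position under optimal play; Ada is about to move from it and so loses — Bo wins.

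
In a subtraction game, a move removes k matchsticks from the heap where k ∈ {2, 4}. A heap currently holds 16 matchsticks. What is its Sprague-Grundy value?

Build the Grundy sequence with g(k) = mex{g(k−s) : s ∈ {2, 4}, s ≤ k}:
k:     0  1  2  3  4  5  6  7  8  9 10 11 12 13 14 15 16
g(k):  0  0  1  1  2  2  0  0  1  1  2  2  0  0  1  1  2
So g(16) = 2.

2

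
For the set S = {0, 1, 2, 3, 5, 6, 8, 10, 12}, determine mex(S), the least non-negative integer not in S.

4

The values 0, 1, 2, 3 are all present; 4 is the first non-negative integer missing from the set.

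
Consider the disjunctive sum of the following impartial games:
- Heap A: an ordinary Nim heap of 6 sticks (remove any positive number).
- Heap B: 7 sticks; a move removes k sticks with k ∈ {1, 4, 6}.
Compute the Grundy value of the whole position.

6

Heap A is a plain Nim heap of size 6, so its Grundy value is 6.
Build the Grundy sequence for heap B with g(k) = mex{g(k−s) : s ∈ {1, 4, 6}, s ≤ k}:
k:     0  1  2  3  4  5  6  7
g(k):  0  1  0  1  2  0  1  0
So g(7) = 0.
By the Sprague-Grundy theorem, the Grundy value of a sum of independent games is the XOR of the component values.
Combined value = 6 ⊕ 0 = 6.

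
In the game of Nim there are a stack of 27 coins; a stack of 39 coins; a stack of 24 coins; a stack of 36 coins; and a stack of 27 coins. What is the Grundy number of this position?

27

In binary:
  011011  (27)
  100111  (39)
  011000  (24)
  100100  (36)
  011011  (27)
  ------
  011011  (27)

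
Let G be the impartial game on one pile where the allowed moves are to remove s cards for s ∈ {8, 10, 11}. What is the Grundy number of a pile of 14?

Compute g(0), g(1), … for moves {8, 10, 11}:
g(0) = mex{} = 0
g(1) = mex{} = 0
g(2) = mex{} = 0
g(3) = mex{} = 0
g(4) = mex{} = 0
g(5) = mex{} = 0
g(6) = mex{} = 0
g(7) = mex{} = 0
g(8) = mex{0} = 1
g(9) = mex{0} = 1
g(10) = mex{0} = 1
g(11) = mex{0} = 1
g(12) = mex{0} = 1
g(13) = mex{0} = 1
g(14) = mex{0} = 1
So g(14) = 1.

1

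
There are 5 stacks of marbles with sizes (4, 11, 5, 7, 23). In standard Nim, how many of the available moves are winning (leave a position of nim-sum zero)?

1

Write each in binary and XOR column by column:
  00100  (4)
  01011  (11)
  00101  (5)
  00111  (7)
  10111  (23)
  -----
  11010  (26)
The overall nim-sum is X = 26. A stack of size p has a winning move iff p XOR X < p (reduce it to p XOR X).
  4: 4 XOR 26 = 30 ≥ 4 — no move.
  11: 11 XOR 26 = 17 ≥ 11 — no move.
  5: 5 XOR 26 = 31 ≥ 5 — no move.
  7: 7 XOR 26 = 29 ≥ 7 — no move.
  23: 23 XOR 26 = 13 < 23 — winning move (to 13).
That gives 1 winning move.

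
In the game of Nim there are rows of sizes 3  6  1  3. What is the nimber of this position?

7

In binary:
  011  (3)
  110  (6)
  001  (1)
  011  (3)
  ---
  111  (7)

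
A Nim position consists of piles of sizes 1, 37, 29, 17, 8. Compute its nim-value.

32

Nim-sum: 1 XOR 37 XOR 29 XOR 17 XOR 8 = 32.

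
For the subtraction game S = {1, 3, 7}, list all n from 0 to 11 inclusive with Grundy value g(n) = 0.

0, 2, 4, 6, 8, 10

Compute g(0), g(1), … for moves {1, 3, 7}:
g(0) = mex{} = 0
g(1) = mex{0} = 1
g(2) = mex{1} = 0
g(3) = mex{0} = 1
g(4) = mex{1} = 0
g(5) = mex{0} = 1
g(6) = mex{1} = 0
g(7) = mex{0} = 1
g(8) = mex{1} = 0
g(9) = mex{0} = 1
g(10) = mex{1} = 0
g(11) = mex{0} = 1
The P-positions (g = 0) in 0..11 are 0, 2, 4, 6, 8, 10.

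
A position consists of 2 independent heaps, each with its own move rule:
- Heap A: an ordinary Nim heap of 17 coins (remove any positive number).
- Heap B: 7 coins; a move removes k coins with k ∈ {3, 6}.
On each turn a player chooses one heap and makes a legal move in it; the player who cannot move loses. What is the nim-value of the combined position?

19

Heap A is a plain Nim heap of size 17, so its Grundy value is 17.
For heap B, compute g(0), g(1), … with moves {3, 6}:
g(0) = mex{} = 0
g(1) = mex{} = 0
g(2) = mex{} = 0
g(3) = mex{0} = 1
g(4) = mex{0} = 1
g(5) = mex{0} = 1
g(6) = mex{0,1} = 2
g(7) = mex{0,1} = 2
So g(7) = 2.
The value of a disjunctive sum is the nim-sum of the parts.
Combined value = 17 XOR 2 = 19.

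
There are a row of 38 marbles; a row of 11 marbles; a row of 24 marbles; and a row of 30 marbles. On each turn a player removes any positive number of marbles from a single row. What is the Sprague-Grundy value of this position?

43

Nim-sum: 38 ^ 11 ^ 24 ^ 30 = 43.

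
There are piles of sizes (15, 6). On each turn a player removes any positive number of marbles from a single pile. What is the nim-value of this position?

9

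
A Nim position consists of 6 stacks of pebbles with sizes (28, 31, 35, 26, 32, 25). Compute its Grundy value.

3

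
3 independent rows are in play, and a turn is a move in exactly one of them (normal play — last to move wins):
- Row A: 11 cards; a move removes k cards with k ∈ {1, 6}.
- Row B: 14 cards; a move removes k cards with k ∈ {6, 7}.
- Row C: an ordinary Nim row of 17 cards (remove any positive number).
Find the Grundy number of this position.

17

For row A, compute g(0), g(1), … with moves {1, 6}:
g(0) = mex{} = 0
g(1) = mex{0} = 1
g(2) = mex{1} = 0
g(3) = mex{0} = 1
g(4) = mex{1} = 0
g(5) = mex{0} = 1
g(6) = mex{0,1} = 2
g(7) = mex{1,2} = 0
g(8) = mex{0} = 1
g(9) = mex{1} = 0
g(10) = mex{0} = 1
g(11) = mex{1} = 0
So g(11) = 0.
For row B, compute g(0), g(1), … with moves {6, 7}:
g(0) = mex{} = 0
g(1) = mex{} = 0
g(2) = mex{} = 0
g(3) = mex{} = 0
g(4) = mex{} = 0
g(5) = mex{} = 0
g(6) = mex{0} = 1
g(7) = mex{0} = 1
g(8) = mex{0} = 1
g(9) = mex{0} = 1
g(10) = mex{0} = 1
g(11) = mex{0} = 1
g(12) = mex{0,1} = 2
g(13) = mex{1} = 0
g(14) = mex{1} = 0
So g(14) = 0.
Row C is a plain Nim row of size 17, so its Grundy value is 17.
By the Sprague-Grundy theorem, the Grundy value of a sum of independent games is the XOR of the component values.
Combined value = 0 XOR 0 XOR 17 = 17.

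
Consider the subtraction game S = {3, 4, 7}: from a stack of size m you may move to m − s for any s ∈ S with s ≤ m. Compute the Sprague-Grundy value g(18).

2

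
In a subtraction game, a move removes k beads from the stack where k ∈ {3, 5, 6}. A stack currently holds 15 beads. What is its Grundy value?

2

Grundy values for subtraction set {3, 5, 6}:
k:     0  1  2  3  4  5  6  7  8  9 10 11 12 13 14 15
g(k):  0  0  0  1  1  1  2  2  2  0  0  0  1  1  1  2
So g(15) = 2.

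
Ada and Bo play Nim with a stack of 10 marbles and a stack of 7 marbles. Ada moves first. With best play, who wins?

Ada wins

Bitwise XOR of the heap sizes:
  1010  (10)
  0111  (7)
  ----
  1101  (13)
The nim-sum is 13 ≠ 0, so this is an N-position: the player to move can win; Ada has a winning move.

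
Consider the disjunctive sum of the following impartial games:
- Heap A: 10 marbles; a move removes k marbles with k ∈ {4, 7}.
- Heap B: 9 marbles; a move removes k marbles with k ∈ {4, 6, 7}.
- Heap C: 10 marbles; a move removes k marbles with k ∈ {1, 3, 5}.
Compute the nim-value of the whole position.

Build the Grundy sequence for heap A with g(k) = mex{g(k−s) : s ∈ {4, 7}, s ≤ k}:
k:     0  1  2  3  4  5  6  7  8  9 10
g(k):  0  0  0  0  1  1  1  1  2  2  2
So g(10) = 2.
Build the Grundy sequence for heap B with g(k) = mex{g(k−s) : s ∈ {4, 6, 7}, s ≤ k}:
k:     0  1  2  3  4  5  6  7  8  9
g(k):  0  0  0  0  1  1  1  1  2  2
So g(9) = 2.
Grundy values for heap C (subtraction set {1, 3, 5}):
k:     0  1  2  3  4  5  6  7  8  9 10
g(k):  0  1  0  1  0  1  0  1  0  1  0
So g(10) = 0.
The value of a disjunctive sum is the nim-sum of the parts.
Combined value = 2 XOR 2 XOR 0 = 0.

0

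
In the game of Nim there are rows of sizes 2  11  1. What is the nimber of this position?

Nim-sum: 2 ⊕ 11 ⊕ 1 = 8.

8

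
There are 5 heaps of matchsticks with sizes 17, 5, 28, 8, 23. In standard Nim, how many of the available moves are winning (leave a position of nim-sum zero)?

3

Nim-sum: 17 XOR 5 XOR 28 XOR 8 XOR 23 = 23.
The overall nim-sum is X = 23. A heap of size p has a winning move iff p XOR X < p (reduce it to p XOR X).
  17: 17 XOR 23 = 6 < 17 — winning move (to 6).
  5: 5 XOR 23 = 18 ≥ 5 — no move.
  28: 28 XOR 23 = 11 < 28 — winning move (to 11).
  8: 8 XOR 23 = 31 ≥ 8 — no move.
  23: 23 XOR 23 = 0 < 23 — winning move (to 0).
That gives 3 winning moves.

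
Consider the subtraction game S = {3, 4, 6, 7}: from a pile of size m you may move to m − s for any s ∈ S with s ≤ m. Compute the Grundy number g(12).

Grundy values for subtraction set {3, 4, 6, 7}:
g(0) = mex{} = 0
g(1) = mex{} = 0
g(2) = mex{} = 0
g(3) = mex{0} = 1
g(4) = mex{0} = 1
g(5) = mex{0} = 1
g(6) = mex{0,1} = 2
g(7) = mex{0,1} = 2
g(8) = mex{0,1} = 2
g(9) = mex{0,1,2} = 3
g(10) = mex{1,2} = 0
g(11) = mex{1,2} = 0
g(12) = mex{1,2,3} = 0
So g(12) = 0.

0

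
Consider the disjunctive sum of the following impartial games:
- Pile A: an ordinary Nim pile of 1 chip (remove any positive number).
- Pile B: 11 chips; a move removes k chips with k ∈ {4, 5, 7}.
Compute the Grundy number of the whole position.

1

Pile A is a plain Nim pile of size 1, so its Grundy value is 1.
Grundy values for pile B (subtraction set {4, 5, 7}):
g(0) = mex{} = 0
g(1) = mex{} = 0
g(2) = mex{} = 0
g(3) = mex{} = 0
g(4) = mex{0} = 1
g(5) = mex{0} = 1
g(6) = mex{0} = 1
g(7) = mex{0} = 1
g(8) = mex{0,1} = 2
g(9) = mex{0,1} = 2
g(10) = mex{0,1} = 2
g(11) = mex{1} = 0
So g(11) = 0.
The value of a disjunctive sum is the nim-sum of the parts.
Combined value = 1 XOR 0 = 1.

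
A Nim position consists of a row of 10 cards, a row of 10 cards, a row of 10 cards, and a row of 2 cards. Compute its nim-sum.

Nim-sum: 10 ^ 10 ^ 10 ^ 2 = 8.

8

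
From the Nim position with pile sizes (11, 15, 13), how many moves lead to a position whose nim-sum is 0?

3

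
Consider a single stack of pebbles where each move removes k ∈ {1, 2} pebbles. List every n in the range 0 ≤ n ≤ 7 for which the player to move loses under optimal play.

0, 3, 6

Grundy values for subtraction set {1, 2}:
g(0) = mex{} = 0
g(1) = mex{0} = 1
g(2) = mex{0,1} = 2
g(3) = mex{1,2} = 0
g(4) = mex{0,2} = 1
g(5) = mex{0,1} = 2
g(6) = mex{1,2} = 0
g(7) = mex{0,2} = 1
The P-positions (g = 0) in 0..7 are 0, 3, 6.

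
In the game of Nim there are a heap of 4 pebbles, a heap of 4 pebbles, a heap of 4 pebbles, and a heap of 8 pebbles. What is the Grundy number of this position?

12

In binary:
  0100  (4)
  0100  (4)
  0100  (4)
  1000  (8)
  ----
  1100  (12)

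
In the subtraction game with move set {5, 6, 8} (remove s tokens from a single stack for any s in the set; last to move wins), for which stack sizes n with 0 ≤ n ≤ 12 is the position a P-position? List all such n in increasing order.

0, 1, 2, 3, 4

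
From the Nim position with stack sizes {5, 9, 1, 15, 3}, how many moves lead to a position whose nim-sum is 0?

5

Compute the nim-sum pairwise:
5 XOR 9 = 12
12 XOR 1 = 13
13 XOR 15 = 2
2 XOR 3 = 1
The overall nim-sum is X = 1. A stack of size p has a winning move iff p XOR X < p (reduce it to p XOR X).
  5: 5 XOR 1 = 4 < 5 — winning move (to 4).
  9: 9 XOR 1 = 8 < 9 — winning move (to 8).
  1: 1 XOR 1 = 0 < 1 — winning move (to 0).
  15: 15 XOR 1 = 14 < 15 — winning move (to 14).
  3: 3 XOR 1 = 2 < 3 — winning move (to 2).
That gives 5 winning moves.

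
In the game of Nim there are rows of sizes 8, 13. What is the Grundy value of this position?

Compute the nim-sum pairwise:
8 ⊕ 13 = 5

5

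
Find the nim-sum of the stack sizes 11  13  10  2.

Compute the nim-sum pairwise:
11 ^ 13 = 6
6 ^ 10 = 12
12 ^ 2 = 14

14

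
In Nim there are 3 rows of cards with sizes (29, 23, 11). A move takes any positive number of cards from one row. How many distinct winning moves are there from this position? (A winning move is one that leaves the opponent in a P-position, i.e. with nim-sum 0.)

3

Bitwise XOR of the heap sizes:
  11101  (29)
  10111  (23)
  01011  (11)
  -----
  00001  (1)
The overall nim-sum is X = 1. A row of size p has a winning move iff p XOR X < p (reduce it to p XOR X).
  29: 29 XOR 1 = 28 < 29 — winning move (to 28).
  23: 23 XOR 1 = 22 < 23 — winning move (to 22).
  11: 11 XOR 1 = 10 < 11 — winning move (to 10).
That gives 3 winning moves.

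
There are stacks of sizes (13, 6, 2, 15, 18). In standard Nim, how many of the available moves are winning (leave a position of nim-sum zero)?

1

Bitwise XOR of the heap sizes:
  01101  (13)
  00110  (6)
  00010  (2)
  01111  (15)
  10010  (18)
  -----
  10100  (20)
The overall nim-sum is X = 20. A stack of size p has a winning move iff p XOR X < p (reduce it to p XOR X).
  13: 13 XOR 20 = 25 ≥ 13 — no move.
  6: 6 XOR 20 = 18 ≥ 6 — no move.
  2: 2 XOR 20 = 22 ≥ 2 — no move.
  15: 15 XOR 20 = 27 ≥ 15 — no move.
  18: 18 XOR 20 = 6 < 18 — winning move (to 6).
That gives 1 winning move.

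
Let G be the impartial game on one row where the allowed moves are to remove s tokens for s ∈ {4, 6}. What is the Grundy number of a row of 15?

Grundy values for subtraction set {4, 6}:
k:     0  1  2  3  4  5  6  7  8  9 10 11 12 13 14 15
g(k):  0  0  0  0  1  1  1  1  2  2  0  0  0  0  1  1
So g(15) = 1.

1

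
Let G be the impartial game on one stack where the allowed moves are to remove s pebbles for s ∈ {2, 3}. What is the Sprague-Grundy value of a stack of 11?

Build the Grundy sequence with g(k) = mex{g(k−s) : s ∈ {2, 3}, s ≤ k}:
k:     0  1  2  3  4  5  6  7  8  9 10 11
g(k):  0  0  1  1  2  0  0  1  1  2  0  0
So g(11) = 0.

0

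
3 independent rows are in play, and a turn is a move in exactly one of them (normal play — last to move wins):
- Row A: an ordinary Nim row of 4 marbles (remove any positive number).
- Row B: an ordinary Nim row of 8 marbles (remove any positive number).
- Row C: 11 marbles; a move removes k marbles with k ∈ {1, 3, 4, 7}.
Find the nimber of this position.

13

Row A is a plain Nim row of size 4, so its Grundy value is 4.
Row B is a plain Nim row of size 8, so its Grundy value is 8.
Build the Grundy sequence for row C with g(k) = mex{g(k−s) : s ∈ {1, 3, 4, 7}, s ≤ k}:
k:     0  1  2  3  4  5  6  7  8  9 10 11
g(k):  0  1  0  1  2  3  2  3  0  1  0  1
So g(11) = 1.
The value of a disjunctive sum is the nim-sum of the parts.
Combined value = 4 ⊕ 8 ⊕ 1 = 13.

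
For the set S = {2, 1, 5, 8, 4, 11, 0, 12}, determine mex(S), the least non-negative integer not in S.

3

The values 0, 1, 2 are all present; 3 is the first non-negative integer missing from the set.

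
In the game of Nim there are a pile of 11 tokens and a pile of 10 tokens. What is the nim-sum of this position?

1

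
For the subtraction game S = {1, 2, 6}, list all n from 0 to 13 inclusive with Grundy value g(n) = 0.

0, 3, 7, 10

Build the Grundy sequence with g(k) = mex{g(k−s) : s ∈ {1, 2, 6}, s ≤ k}:
k:     0  1  2  3  4  5  6  7  8  9 10 11 12 13
g(k):  0  1  2  0  1  2  3  0  1  2  0  1  2  3
The P-positions (g = 0) in 0..13 are 0, 3, 7, 10.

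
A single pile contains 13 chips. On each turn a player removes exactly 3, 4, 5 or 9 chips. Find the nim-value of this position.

Compute g(0), g(1), … for moves {3, 4, 5, 9}:
k:     0  1  2  3  4  5  6  7  8  9 10 11 12 13
g(k):  0  0  0  1  1  1  2  2  0  3  3  1  4  2
So g(13) = 2.

2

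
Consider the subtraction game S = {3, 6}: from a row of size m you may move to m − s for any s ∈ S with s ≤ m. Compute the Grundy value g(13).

1

Build the Grundy sequence with g(k) = mex{g(k−s) : s ∈ {3, 6}, s ≤ k}:
k:     0  1  2  3  4  5  6  7  8  9 10 11 12 13
g(k):  0  0  0  1  1  1  2  2  2  0  0  0  1  1
So g(13) = 1.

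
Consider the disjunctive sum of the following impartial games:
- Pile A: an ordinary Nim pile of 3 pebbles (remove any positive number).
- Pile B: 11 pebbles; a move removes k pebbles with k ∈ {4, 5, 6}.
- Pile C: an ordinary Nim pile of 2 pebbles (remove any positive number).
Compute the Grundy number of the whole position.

1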